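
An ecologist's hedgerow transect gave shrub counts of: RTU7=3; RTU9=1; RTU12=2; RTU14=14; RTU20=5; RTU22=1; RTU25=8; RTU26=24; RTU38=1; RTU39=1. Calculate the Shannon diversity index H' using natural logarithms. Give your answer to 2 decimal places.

1.72

Total N = 3+1+2+14+5+1+8+24+1+1 = 60, so the proportions are 0.05, 0.0167, 0.0333, 0.2333, 0.0833, 0.0167, 0.1333, 0.4, 0.0167, 0.0167 (working shown to 4 dp, full precision carried).
Each pᵢ ln pᵢ term: 0.05×(-2.9957)=-0.1498, 0.0167×(-4.0943)=-0.0682, 0.0333×(-3.4012)=-0.1134, 0.2333×(-1.4553)=-0.3396, 0.0833×(-2.4849)=-0.2071, 0.0167×(-4.0943)=-0.0682, 0.1333×(-2.0149)=-0.2687, 0.4×(-0.9163)=-0.3665, 0.0167×(-4.0943)=-0.0682, 0.0167×(-4.0943)=-0.0682.
Sum = -1.7179, so H' = 1.72.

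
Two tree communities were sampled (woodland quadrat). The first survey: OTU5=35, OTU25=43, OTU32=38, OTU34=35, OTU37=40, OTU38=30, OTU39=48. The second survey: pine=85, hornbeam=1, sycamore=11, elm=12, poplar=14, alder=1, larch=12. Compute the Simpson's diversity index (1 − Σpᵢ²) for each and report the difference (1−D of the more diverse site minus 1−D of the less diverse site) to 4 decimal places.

0.2777

The first survey: N=269, proportions 0.130112, 0.159851, 0.141264, 0.130112, 0.148699, 0.111524, 0.178439, giving 1−D = 0.854245 (working shown to 6 dp, full precision carried).
The second survey: N=136, proportions 0.625, 0.007353, 0.080882, 0.088235, 0.102941, 0.007353, 0.088235, giving 1−D = 0.576557.
Difference = |0.854245 − 0.576557| = 0.277688, i.e. 0.2777 to 4 decimal places.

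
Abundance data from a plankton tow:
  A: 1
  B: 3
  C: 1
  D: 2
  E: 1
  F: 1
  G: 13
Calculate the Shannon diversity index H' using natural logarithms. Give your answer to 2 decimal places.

1.36

Total N = 1+3+1+2+1+1+13 = 22, so the proportions are 0.0455, 0.1364, 0.0455, 0.0909, 0.0455, 0.0455, 0.5909 (working shown to 4 dp, full precision carried).
Each pᵢ ln pᵢ term: 0.0455×(-3.0910)=-0.1405, 0.1364×(-1.9924)=-0.2717, 0.0455×(-3.0910)=-0.1405, 0.0909×(-2.3979)=-0.2180, 0.0455×(-3.0910)=-0.1405, 0.0455×(-3.0910)=-0.1405, 0.5909×(-0.5261)=-0.3109.
Sum = -1.3626, so H' = 1.36.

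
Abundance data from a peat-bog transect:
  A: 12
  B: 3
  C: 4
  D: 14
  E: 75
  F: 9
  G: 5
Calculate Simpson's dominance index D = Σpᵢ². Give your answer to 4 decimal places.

Total N = 12+3+4+14+75+9+5 = 122, so the proportions are 0.098361, 0.02459, 0.032787, 0.114754, 0.614754, 0.07377, 0.040984 (working shown to 6 dp, full precision carried).
D = 0.098361² + 0.02459² + 0.032787² + 0.114754² + 0.614754² + 0.07377² + 0.040984² = 0.009675 + 0.000605 + 0.001075 + 0.013169 + 0.377923 + 0.005442 + 0.001680 = 0.409567.
To 4 decimal places, D = 0.4096.

0.4096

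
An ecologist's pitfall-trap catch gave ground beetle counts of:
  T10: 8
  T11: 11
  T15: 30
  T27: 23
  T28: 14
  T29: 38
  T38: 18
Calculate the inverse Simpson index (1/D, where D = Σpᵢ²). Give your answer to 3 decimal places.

Total N = 8+11+30+23+14+38+18 = 142, so the proportions are 0.056338, 0.0774648, 0.2112676, 0.1619718, 0.0985915, 0.2676056, 0.1267606 (working shown to 7 dp, full precision carried).
D = 0.056338² + 0.0774648² + 0.2112676² + 0.1619718² + 0.0985915² + 0.2676056² + 0.1267606² = 0.0031740 + 0.0060008 + 0.0446340 + 0.0262349 + 0.0097203 + 0.0716128 + 0.0160682 = 0.1774450.
So 1/D = 5.63555, i.e. 5.636 to 3 decimal places.

5.636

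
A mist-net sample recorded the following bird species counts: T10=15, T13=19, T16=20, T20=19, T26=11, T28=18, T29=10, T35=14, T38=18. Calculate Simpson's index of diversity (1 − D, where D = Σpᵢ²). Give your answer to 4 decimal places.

Total N = 15+19+20+19+11+18+10+14+18 = 144, so the proportions are 0.104167, 0.131944, 0.138889, 0.131944, 0.076389, 0.125, 0.069444, 0.097222, 0.125 (working shown to 6 dp, full precision carried).
D = 0.104167² + 0.131944² + 0.138889² + 0.131944² + 0.076389² + 0.125² + 0.069444² + 0.097222² + 0.125² = 0.010851 + 0.017409 + 0.019290 + 0.017409 + 0.005835 + 0.015625 + 0.004823 + 0.009452 + 0.015625 = 0.116319.
So 1 − D = 0.883681, i.e. 0.8837 to 4 decimal places.

0.8837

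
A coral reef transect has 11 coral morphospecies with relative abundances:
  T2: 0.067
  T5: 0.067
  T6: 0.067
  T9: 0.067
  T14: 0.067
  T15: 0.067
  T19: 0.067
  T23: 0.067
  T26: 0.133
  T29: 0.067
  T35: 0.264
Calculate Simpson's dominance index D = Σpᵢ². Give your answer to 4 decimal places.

0.1278

D = 0.067² + 0.067² + 0.067² + 0.067² + 0.067² + 0.067² + 0.067² + 0.067² + 0.133² + 0.067² + 0.264² = 0.004489 + 0.004489 + 0.004489 + 0.004489 + 0.004489 + 0.004489 + 0.004489 + 0.004489 + 0.017689 + 0.004489 + 0.069696 = 0.127786 (working shown to 6 dp, full precision carried).
To 4 decimal places, D = 0.1278.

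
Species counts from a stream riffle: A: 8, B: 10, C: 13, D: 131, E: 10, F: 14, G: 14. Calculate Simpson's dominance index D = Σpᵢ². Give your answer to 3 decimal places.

Total N = 8+10+13+131+10+14+14 = 200, so the proportions are 0.04, 0.05, 0.065, 0.655, 0.05, 0.07, 0.07 (working shown to 5 dp, full precision carried).
D = 0.04² + 0.05² + 0.065² + 0.655² + 0.05² + 0.07² + 0.07² = 0.00160 + 0.00250 + 0.00423 + 0.42903 + 0.00250 + 0.00490 + 0.00490 = 0.44965.
To 3 decimal places, D = 0.450.

0.450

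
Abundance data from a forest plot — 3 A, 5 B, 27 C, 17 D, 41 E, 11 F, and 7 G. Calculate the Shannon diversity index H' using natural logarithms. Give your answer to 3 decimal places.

1.640

Total N = 3+5+27+17+41+11+7 = 111, so the proportions are 0.02703, 0.04505, 0.24324, 0.15315, 0.36937, 0.0991, 0.06306 (working shown to 5 dp, full precision carried).
Each pᵢ ln pᵢ term: 0.02703×(-3.61092)=-0.09759, 0.04505×(-3.10009)=-0.13964, 0.24324×(-1.41369)=-0.34387, 0.15315×(-1.87632)=-0.28736, 0.36937×(-0.99596)=-0.36788, 0.0991×(-2.31163)=-0.22908, 0.06306×(-2.76362)=-0.17428.
Sum = -1.63971, so H' = 1.640.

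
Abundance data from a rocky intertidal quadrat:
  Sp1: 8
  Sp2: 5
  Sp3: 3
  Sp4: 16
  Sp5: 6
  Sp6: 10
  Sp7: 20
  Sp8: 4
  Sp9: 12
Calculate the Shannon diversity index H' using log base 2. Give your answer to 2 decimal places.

Total N = 8+5+3+16+6+10+20+4+12 = 84, so the proportions are 0.0952, 0.0595, 0.0357, 0.1905, 0.0714, 0.119, 0.2381, 0.0476, 0.1429 (working shown to 4 dp, full precision carried).
Each pᵢ log₂ pᵢ term: 0.0952×(-3.3923)=-0.3231, 0.0595×(-4.0704)=-0.2423, 0.0357×(-4.8074)=-0.1717, 0.1905×(-2.3923)=-0.4557, 0.0714×(-3.8074)=-0.2720, 0.119×(-3.0704)=-0.3655, 0.2381×(-2.0704)=-0.4929, 0.0476×(-4.3923)=-0.2092, 0.1429×(-2.8074)=-0.4011.
Sum = -2.9334, so H' = 2.93.

2.93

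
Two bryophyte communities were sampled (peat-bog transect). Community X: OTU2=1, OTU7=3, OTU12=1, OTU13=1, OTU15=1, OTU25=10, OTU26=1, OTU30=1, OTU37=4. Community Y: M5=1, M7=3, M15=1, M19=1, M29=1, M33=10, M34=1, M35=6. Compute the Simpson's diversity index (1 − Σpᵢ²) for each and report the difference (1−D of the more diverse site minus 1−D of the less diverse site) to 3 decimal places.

Community X: N=23, proportions 0.04348, 0.13043, 0.04348, 0.04348, 0.04348, 0.43478, 0.04348, 0.04348, 0.17391, giving 1−D = 0.75236 (working shown to 5 dp, full precision carried).
Community Y: N=24, proportions 0.04167, 0.125, 0.04167, 0.04167, 0.04167, 0.41667, 0.04167, 0.25, giving 1−D = 0.73958.
Difference = |0.75236 − 0.73958| = 0.01278, i.e. 0.013 to 3 decimal places.

0.013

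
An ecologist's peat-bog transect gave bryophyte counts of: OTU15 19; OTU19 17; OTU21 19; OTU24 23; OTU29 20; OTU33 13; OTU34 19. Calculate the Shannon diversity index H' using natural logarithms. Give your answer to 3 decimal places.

Total N = 19+17+19+23+20+13+19 = 130, so the proportions are 0.14615, 0.13077, 0.14615, 0.17692, 0.15385, 0.1, 0.14615 (working shown to 5 dp, full precision carried).
Each pᵢ ln pᵢ term: 0.14615×(-1.92310)=-0.28107, 0.13077×(-2.03432)=-0.26603, 0.14615×(-1.92310)=-0.28107, 0.17692×(-1.73204)=-0.30644, 0.15385×(-1.87180)=-0.28797, 0.1×(-2.30259)=-0.23026, 0.14615×(-1.92310)=-0.28107.
Sum = -1.93390, so H' = 1.934.

1.934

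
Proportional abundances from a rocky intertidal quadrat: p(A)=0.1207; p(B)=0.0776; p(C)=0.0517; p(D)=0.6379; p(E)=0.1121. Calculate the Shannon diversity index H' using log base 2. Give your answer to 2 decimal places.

1.64

Each pᵢ log₂ pᵢ term (working shown to 4 dp, full precision carried): 0.1207×(-3.0505)=-0.3682, 0.0776×(-3.6878)=-0.2862, 0.0517×(-4.2737)=-0.2209, 0.6379×(-0.6486)=-0.4137, 0.1121×(-3.1571)=-0.3539.
Sum = -1.6430, so H' = 1.64.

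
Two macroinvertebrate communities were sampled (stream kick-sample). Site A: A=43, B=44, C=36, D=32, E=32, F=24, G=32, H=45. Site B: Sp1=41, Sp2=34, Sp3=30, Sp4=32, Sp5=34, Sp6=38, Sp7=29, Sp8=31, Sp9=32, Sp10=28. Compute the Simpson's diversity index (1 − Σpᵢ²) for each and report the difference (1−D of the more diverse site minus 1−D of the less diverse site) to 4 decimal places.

0.0283

Site A: N=288, proportions 0.149306, 0.152778, 0.125, 0.111111, 0.111111, 0.083333, 0.111111, 0.15625, giving 1−D = 0.870346 (working shown to 6 dp, full precision carried).
Site B: N=329, proportions 0.12462, 0.103343, 0.091185, 0.097264, 0.103343, 0.115502, 0.088146, 0.094225, 0.097264, 0.085106, giving 1−D = 0.898643.
Difference = |0.870346 − 0.898643| = 0.028297, i.e. 0.0283 to 4 decimal places.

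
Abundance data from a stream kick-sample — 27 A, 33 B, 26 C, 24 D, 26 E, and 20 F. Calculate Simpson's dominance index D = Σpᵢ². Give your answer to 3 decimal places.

Total N = 27+33+26+24+26+20 = 156, so the proportions are 0.17308, 0.21154, 0.16667, 0.15385, 0.16667, 0.12821 (working shown to 5 dp, full precision carried).
D = 0.17308² + 0.21154² + 0.16667² + 0.15385² + 0.16667² + 0.12821² = 0.02996 + 0.04475 + 0.02778 + 0.02367 + 0.02778 + 0.01644 = 0.17036.
To 3 decimal places, D = 0.170.

0.170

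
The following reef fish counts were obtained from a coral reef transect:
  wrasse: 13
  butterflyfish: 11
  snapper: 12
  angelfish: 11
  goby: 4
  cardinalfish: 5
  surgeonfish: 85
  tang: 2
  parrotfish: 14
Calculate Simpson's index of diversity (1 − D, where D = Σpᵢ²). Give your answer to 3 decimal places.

Total N = 13+11+12+11+4+5+85+2+14 = 157, so the proportions are 0.0828, 0.07006, 0.07643, 0.07006, 0.02548, 0.03185, 0.5414, 0.01274, 0.08917 (working shown to 5 dp, full precision carried).
D = 0.0828² + 0.07006² + 0.07643² + 0.07006² + 0.02548² + 0.03185² + 0.5414² + 0.01274² + 0.08917² = 0.00686 + 0.00491 + 0.00584 + 0.00491 + 0.00065 + 0.00101 + 0.29312 + 0.00016 + 0.00795 = 0.32541.
So 1 − D = 0.67459, i.e. 0.675 to 3 decimal places.

0.675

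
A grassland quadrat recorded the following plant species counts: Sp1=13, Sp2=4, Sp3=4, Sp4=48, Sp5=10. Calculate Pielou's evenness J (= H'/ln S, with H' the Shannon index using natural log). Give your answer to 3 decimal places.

0.723

Total N = 13+4+4+48+10 = 79, so the proportions are 0.16456, 0.05063, 0.05063, 0.60759, 0.12658 (working shown to 5 dp, full precision carried).
H' = −Σ pᵢ ln pᵢ = −((-0.29694) + (-0.15105) + (-0.15105) + (-0.30273) + (-0.26163)) = 1.16339.
With S = 5 species, ln S = 1.60944, so J = 1.16339/1.60944 = 0.72286, i.e. 0.723 to 3 decimal places.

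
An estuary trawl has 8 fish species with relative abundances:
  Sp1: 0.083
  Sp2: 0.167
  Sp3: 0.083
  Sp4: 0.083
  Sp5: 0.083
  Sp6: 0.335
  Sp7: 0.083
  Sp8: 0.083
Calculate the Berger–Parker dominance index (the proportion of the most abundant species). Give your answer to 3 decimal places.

The largest proportion is 0.335, i.e. d = 0.335 to 3 decimal places.

0.335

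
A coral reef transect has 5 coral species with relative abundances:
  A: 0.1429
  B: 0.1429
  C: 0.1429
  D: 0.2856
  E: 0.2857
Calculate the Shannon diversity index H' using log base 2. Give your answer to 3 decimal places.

Each pᵢ log₂ pᵢ term (working shown to 5 dp, full precision carried): 0.1429×(-2.80692)=-0.40111, 0.1429×(-2.80692)=-0.40111, 0.1429×(-2.80692)=-0.40111, 0.2856×(-1.80793)=-0.51635, 0.2857×(-1.80743)=-0.51638.
Sum = -2.23605, so H' = 2.236.

2.236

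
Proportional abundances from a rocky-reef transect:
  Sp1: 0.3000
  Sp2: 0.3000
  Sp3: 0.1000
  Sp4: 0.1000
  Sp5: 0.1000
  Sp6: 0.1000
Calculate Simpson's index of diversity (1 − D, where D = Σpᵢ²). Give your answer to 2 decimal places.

D = 0.3² + 0.3² + 0.1² + 0.1² + 0.1² + 0.1² = 0.0900 + 0.0900 + 0.0100 + 0.0100 + 0.0100 + 0.0100 = 0.2200 (working shown to 4 dp, full precision carried).
So 1 − D = 0.7800, i.e. 0.78 to 2 decimal places.

0.78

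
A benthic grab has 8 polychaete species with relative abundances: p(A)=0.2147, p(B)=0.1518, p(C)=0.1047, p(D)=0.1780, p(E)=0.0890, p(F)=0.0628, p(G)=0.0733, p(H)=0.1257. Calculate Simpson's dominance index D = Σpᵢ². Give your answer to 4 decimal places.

D = 0.2147² + 0.1518² + 0.1047² + 0.178² + 0.089² + 0.0628² + 0.0733² + 0.1257² = 0.046096 + 0.023043 + 0.010962 + 0.031684 + 0.007921 + 0.003944 + 0.005373 + 0.015800 = 0.144824 (working shown to 6 dp, full precision carried).
To 4 decimal places, D = 0.1448.

0.1448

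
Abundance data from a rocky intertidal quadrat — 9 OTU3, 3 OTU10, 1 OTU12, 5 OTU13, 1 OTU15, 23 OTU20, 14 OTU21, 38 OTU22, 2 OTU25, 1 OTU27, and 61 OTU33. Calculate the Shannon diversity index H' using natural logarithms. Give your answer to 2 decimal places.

Total N = 9+3+1+5+1+23+14+38+2+1+61 = 158, so the proportions are 0.057, 0.019, 0.0063, 0.0316, 0.0063, 0.1456, 0.0886, 0.2405, 0.0127, 0.0063, 0.3861 (working shown to 4 dp, full precision carried).
Each pᵢ ln pᵢ term: 0.057×(-2.8654)=-0.1632, 0.019×(-3.9640)=-0.0753, 0.0063×(-5.0626)=-0.0320, 0.0316×(-3.4532)=-0.1093, 0.0063×(-5.0626)=-0.0320, 0.1456×(-1.9271)=-0.2805, 0.0886×(-2.4235)=-0.2147, 0.2405×(-1.4250)=-0.3427, 0.0127×(-4.3694)=-0.0553, 0.0063×(-5.0626)=-0.0320, 0.3861×(-0.9517)=-0.3674.
Sum = -1.7046, so H' = 1.70.

1.70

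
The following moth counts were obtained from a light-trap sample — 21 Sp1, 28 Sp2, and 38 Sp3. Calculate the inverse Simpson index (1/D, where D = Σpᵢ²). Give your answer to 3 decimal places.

2.836

Total N = 21+28+38 = 87, so the proportions are 0.241379, 0.321839, 0.436782 (working shown to 6 dp, full precision carried).
D = 0.241379² + 0.321839² + 0.436782² = 0.058264 + 0.103580 + 0.190778 = 0.352623.
So 1/D = 2.83589, i.e. 2.836 to 3 decimal places.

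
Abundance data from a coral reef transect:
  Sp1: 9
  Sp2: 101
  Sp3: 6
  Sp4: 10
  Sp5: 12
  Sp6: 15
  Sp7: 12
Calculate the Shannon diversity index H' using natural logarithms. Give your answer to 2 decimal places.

1.35

Total N = 9+101+6+10+12+15+12 = 165, so the proportions are 0.0545, 0.6121, 0.0364, 0.0606, 0.0727, 0.0909, 0.0727 (working shown to 4 dp, full precision carried).
Each pᵢ ln pᵢ term: 0.0545×(-2.9087)=-0.1587, 0.6121×(-0.4908)=-0.3004, 0.0364×(-3.3142)=-0.1205, 0.0606×(-2.8034)=-0.1699, 0.0727×(-2.6210)=-0.1906, 0.0909×(-2.3979)=-0.2180, 0.0727×(-2.6210)=-0.1906.
Sum = -1.3488, so H' = 1.35.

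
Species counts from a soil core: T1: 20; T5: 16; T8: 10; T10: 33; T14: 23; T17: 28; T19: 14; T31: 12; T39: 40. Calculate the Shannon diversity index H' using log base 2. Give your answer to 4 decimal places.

Total N = 20+16+10+33+23+28+14+12+40 = 196, so the proportions are 0.102041, 0.081633, 0.05102, 0.168367, 0.117347, 0.142857, 0.071429, 0.061224, 0.204082 (working shown to 6 dp, full precision carried).
Each pᵢ log₂ pᵢ term: 0.102041×(-3.292782)=-0.335998, 0.081633×(-3.614710)=-0.295078, 0.05102×(-4.292782)=-0.219019, 0.168367×(-2.570316)=-0.432757, 0.117347×(-3.091148)=-0.362737, 0.142857×(-2.807355)=-0.401051, 0.071429×(-3.807355)=-0.271954, 0.061224×(-4.029747)=-0.246719, 0.204082×(-2.292782)=-0.467915.
Sum = -3.033228, so H' = 3.0332.

3.0332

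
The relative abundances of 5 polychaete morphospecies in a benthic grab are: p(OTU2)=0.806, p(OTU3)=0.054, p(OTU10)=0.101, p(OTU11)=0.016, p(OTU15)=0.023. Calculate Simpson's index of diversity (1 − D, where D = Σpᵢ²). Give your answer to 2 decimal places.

0.34

D = 0.806² + 0.054² + 0.101² + 0.016² + 0.023² = 0.6496 + 0.0029 + 0.0102 + 0.0003 + 0.0005 = 0.6635 (working shown to 4 dp, full precision carried).
So 1 − D = 0.3365, i.e. 0.34 to 2 decimal places.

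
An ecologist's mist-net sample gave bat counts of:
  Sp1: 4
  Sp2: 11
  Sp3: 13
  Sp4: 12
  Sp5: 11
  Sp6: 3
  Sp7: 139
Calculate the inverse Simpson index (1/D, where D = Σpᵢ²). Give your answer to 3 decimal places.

Total N = 4+11+13+12+11+3+139 = 193, so the proportions are 0.020725, 0.056995, 0.067358, 0.062176, 0.056995, 0.015544, 0.720207 (working shown to 6 dp, full precision carried).
D = 0.020725² + 0.056995² + 0.067358² + 0.062176² + 0.056995² + 0.015544² + 0.720207² = 0.000430 + 0.003248 + 0.004537 + 0.003866 + 0.003248 + 0.000242 + 0.518698 = 0.534269.
So 1/D = 1.87171, i.e. 1.872 to 3 decimal places.

1.872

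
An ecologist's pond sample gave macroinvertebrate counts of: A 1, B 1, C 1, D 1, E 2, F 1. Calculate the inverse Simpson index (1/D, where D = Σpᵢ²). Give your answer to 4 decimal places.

Total N = 1+1+1+1+2+1 = 7, so the proportions are 0.14285714, 0.14285714, 0.14285714, 0.14285714, 0.28571429, 0.14285714 (working shown to 8 dp, full precision carried).
D = 0.14285714² + 0.14285714² + 0.14285714² + 0.14285714² + 0.28571429² + 0.14285714² = 0.02040816 + 0.02040816 + 0.02040816 + 0.02040816 + 0.08163265 + 0.02040816 = 0.18367347.
So 1/D = 5.444444, i.e. 5.4444 to 4 decimal places.

5.4444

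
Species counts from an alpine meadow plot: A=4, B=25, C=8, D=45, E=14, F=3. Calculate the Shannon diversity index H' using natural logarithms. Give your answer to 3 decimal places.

Total N = 4+25+8+45+14+3 = 99, so the proportions are 0.0404, 0.25253, 0.08081, 0.45455, 0.14141, 0.0303 (working shown to 5 dp, full precision carried).
Each pᵢ ln pᵢ term: 0.0404×(-3.20883)=-0.12965, 0.25253×(-1.37624)=-0.34754, 0.08081×(-2.51568)=-0.20329, 0.45455×(-0.78846)=-0.35839, 0.14141×(-1.95606)=-0.27661, 0.0303×(-3.49651)=-0.10595.
Sum = -1.42143, so H' = 1.421.

1.421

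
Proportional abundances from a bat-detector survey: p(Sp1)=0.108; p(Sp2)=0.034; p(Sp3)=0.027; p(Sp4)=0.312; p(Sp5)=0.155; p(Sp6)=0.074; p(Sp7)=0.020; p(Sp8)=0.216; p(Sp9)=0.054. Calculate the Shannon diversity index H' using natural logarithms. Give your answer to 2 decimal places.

Each pᵢ ln pᵢ term (working shown to 4 dp, full precision carried): 0.108×(-2.2256)=-0.2404, 0.034×(-3.3814)=-0.1150, 0.027×(-3.6119)=-0.0975, 0.312×(-1.1648)=-0.3634, 0.155×(-1.8643)=-0.2890, 0.074×(-2.6037)=-0.1927, 0.02×(-3.9120)=-0.0782, 0.216×(-1.5325)=-0.3310, 0.054×(-2.9188)=-0.1576.
Sum = -1.8648, so H' = 1.86.

1.86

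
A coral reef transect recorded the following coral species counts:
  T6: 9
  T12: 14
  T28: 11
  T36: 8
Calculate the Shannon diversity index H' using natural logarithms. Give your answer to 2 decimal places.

Total N = 9+14+11+8 = 42, so the proportions are 0.2143, 0.3333, 0.2619, 0.1905 (working shown to 4 dp, full precision carried).
Each pᵢ ln pᵢ term: 0.2143×(-1.5404)=-0.3301, 0.3333×(-1.0986)=-0.3662, 0.2619×(-1.3398)=-0.3509, 0.1905×(-1.6582)=-0.3159.
Sum = -1.3630, so H' = 1.36.

1.36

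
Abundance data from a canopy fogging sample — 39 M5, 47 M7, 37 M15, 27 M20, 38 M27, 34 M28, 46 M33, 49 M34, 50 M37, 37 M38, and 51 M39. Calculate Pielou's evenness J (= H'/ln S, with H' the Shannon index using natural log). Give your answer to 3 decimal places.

Total N = 39+47+37+27+38+34+46+49+50+37+51 = 455, so the proportions are 0.08571, 0.1033, 0.08132, 0.05934, 0.08352, 0.07473, 0.1011, 0.10769, 0.10989, 0.08132, 0.11209 (working shown to 5 dp, full precision carried).
H' = −Σ pᵢ ln pᵢ = −((-0.21058) + (-0.23450) + (-0.20406) + (-0.16761) + (-0.20735) + (-0.19383) + (-0.23168) + (-0.23999) + (-0.24267) + (-0.20406) + (-0.24530)) = 2.38162.
With S = 11 species, ln S = 2.39790, so J = 2.38162/2.39790 = 0.99321, i.e. 0.993 to 3 decimal places.

0.993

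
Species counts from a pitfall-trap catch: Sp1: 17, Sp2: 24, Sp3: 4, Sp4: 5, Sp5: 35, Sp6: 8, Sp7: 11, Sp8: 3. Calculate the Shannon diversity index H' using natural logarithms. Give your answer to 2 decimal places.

1.79

Total N = 17+24+4+5+35+8+11+3 = 107, so the proportions are 0.1589, 0.2243, 0.0374, 0.0467, 0.3271, 0.0748, 0.1028, 0.028 (working shown to 4 dp, full precision carried).
Each pᵢ ln pᵢ term: 0.1589×(-1.8396)=-0.2923, 0.2243×(-1.4948)=-0.3353, 0.0374×(-3.2865)=-0.1229, 0.0467×(-3.0634)=-0.1431, 0.3271×(-1.1175)=-0.3655, 0.0748×(-2.5934)=-0.1939, 0.1028×(-2.2749)=-0.2339, 0.028×(-3.5742)=-0.1002.
Sum = -1.7871, so H' = 1.79.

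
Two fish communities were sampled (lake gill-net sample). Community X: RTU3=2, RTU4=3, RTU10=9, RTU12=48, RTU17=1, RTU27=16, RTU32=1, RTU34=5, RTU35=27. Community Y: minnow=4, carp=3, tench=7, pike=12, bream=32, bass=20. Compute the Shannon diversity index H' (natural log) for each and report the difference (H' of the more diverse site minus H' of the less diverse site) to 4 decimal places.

0.0821

Community X: N=112, proportions 0.017857, 0.026786, 0.080357, 0.428571, 0.008929, 0.142857, 0.008929, 0.044643, 0.241071, giving H' = 1.578579 (working shown to 6 dp, full precision carried).
Community Y: N=78, proportions 0.051282, 0.038462, 0.089744, 0.153846, 0.410256, 0.25641, giving H' = 1.496459.
Difference = |1.578579 − 1.496459| = 0.082120, i.e. 0.0821 to 4 decimal places.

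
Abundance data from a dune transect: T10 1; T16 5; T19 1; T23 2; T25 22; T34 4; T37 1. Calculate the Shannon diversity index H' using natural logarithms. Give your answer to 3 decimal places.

Total N = 1+5+1+2+22+4+1 = 36, so the proportions are 0.02778, 0.13889, 0.02778, 0.05556, 0.61111, 0.11111, 0.02778 (working shown to 5 dp, full precision carried).
Each pᵢ ln pᵢ term: 0.02778×(-3.58352)=-0.09954, 0.13889×(-1.97408)=-0.27418, 0.02778×(-3.58352)=-0.09954, 0.05556×(-2.89037)=-0.16058, 0.61111×(-0.49248)=-0.30096, 0.11111×(-2.19722)=-0.24414, 0.02778×(-3.58352)=-0.09954.
Sum = -1.27847, so H' = 1.278.

1.278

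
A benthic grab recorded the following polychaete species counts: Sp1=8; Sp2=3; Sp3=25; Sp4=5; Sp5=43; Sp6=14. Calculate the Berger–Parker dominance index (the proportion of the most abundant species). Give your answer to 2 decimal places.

Total N = 8+3+25+5+43+14 = 98, so the proportions are 0.0816, 0.0306, 0.2551, 0.051, 0.4388, 0.1429 (working shown to 4 dp, full precision carried).
The largest proportion is 0.4388, i.e. d = 0.44 to 2 decimal places.

0.44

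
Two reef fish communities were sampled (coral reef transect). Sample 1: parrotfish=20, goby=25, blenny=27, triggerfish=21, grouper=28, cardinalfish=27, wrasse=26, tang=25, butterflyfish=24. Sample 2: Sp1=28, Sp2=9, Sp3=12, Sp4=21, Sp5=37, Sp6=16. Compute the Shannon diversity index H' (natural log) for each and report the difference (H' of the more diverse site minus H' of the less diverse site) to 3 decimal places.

0.508

Sample 1: N=223, proportions 0.08969, 0.11211, 0.12108, 0.09417, 0.12556, 0.12108, 0.11659, 0.11211, 0.10762, giving H' = 2.19168 (working shown to 5 dp, full precision carried).
Sample 2: N=123, proportions 0.22764, 0.07317, 0.09756, 0.17073, 0.30081, 0.13008, giving H' = 1.68376.
Difference = |2.19168 − 1.68376| = 0.50792, i.e. 0.508 to 3 decimal places.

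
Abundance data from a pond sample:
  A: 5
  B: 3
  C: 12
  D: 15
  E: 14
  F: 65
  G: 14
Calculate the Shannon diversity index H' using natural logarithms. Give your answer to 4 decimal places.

Total N = 5+3+12+15+14+65+14 = 128, so the proportions are 0.039062, 0.023438, 0.09375, 0.117188, 0.109375, 0.507812, 0.109375 (working shown to 6 dp, full precision carried).
Each pᵢ ln pᵢ term: 0.039062×(-3.242592)=-0.126664, 0.023438×(-3.753418)=-0.087971, 0.09375×(-2.367124)=-0.221918, 0.117188×(-2.143980)=-0.251248, 0.109375×(-2.212973)=-0.242044, 0.507812×(-0.677643)=-0.344116, 0.109375×(-2.212973)=-0.242044.
Sum = -1.516003, so H' = 1.5160.

1.5160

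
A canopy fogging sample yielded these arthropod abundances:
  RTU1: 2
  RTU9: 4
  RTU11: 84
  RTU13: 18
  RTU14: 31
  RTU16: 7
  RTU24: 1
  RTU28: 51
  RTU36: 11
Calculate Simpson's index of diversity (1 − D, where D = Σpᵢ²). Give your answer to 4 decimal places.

0.7451

Total N = 2+4+84+18+31+7+1+51+11 = 209, so the proportions are 0.009569, 0.019139, 0.401914, 0.086124, 0.148325, 0.033493, 0.004785, 0.244019, 0.052632 (working shown to 6 dp, full precision carried).
D = 0.009569² + 0.019139² + 0.401914² + 0.086124² + 0.148325² + 0.033493² + 0.004785² + 0.244019² + 0.052632² = 0.000092 + 0.000366 + 0.161535 + 0.007417 + 0.022000 + 0.001122 + 0.000023 + 0.059545 + 0.002770 = 0.254871.
So 1 − D = 0.745129, i.e. 0.7451 to 4 decimal places.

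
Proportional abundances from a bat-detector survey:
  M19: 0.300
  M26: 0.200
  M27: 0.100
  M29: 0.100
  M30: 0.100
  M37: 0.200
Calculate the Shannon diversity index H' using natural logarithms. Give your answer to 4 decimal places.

1.6957

Each pᵢ ln pᵢ term (working shown to 6 dp, full precision carried): 0.3×(-1.203973)=-0.361192, 0.2×(-1.609438)=-0.321888, 0.1×(-2.302585)=-0.230259, 0.1×(-2.302585)=-0.230259, 0.1×(-2.302585)=-0.230259, 0.2×(-1.609438)=-0.321888.
Sum = -1.695743, so H' = 1.6957.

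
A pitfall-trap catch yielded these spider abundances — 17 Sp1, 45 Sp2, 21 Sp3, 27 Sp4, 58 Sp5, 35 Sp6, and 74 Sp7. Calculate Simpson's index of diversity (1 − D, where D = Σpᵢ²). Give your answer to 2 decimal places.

0.82

Total N = 17+45+21+27+58+35+74 = 277, so the proportions are 0.0614, 0.1625, 0.0758, 0.0975, 0.2094, 0.1264, 0.2671 (working shown to 4 dp, full precision carried).
D = 0.0614² + 0.1625² + 0.0758² + 0.0975² + 0.2094² + 0.1264² + 0.2671² = 0.0038 + 0.0264 + 0.0057 + 0.0095 + 0.0438 + 0.0160 + 0.0714 = 0.1766.
So 1 − D = 0.8234, i.e. 0.82 to 2 decimal places.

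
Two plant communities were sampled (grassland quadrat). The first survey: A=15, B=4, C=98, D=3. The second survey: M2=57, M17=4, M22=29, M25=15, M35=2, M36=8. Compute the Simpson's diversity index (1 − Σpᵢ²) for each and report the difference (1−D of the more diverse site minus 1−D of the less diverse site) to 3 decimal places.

The first survey: N=120, proportions 0.125, 0.03333, 0.81667, 0.025, giving 1−D = 0.31569 (working shown to 5 dp, full precision carried).
The second survey: N=115, proportions 0.49565, 0.03478, 0.25217, 0.13043, 0.01739, 0.06957, giving 1−D = 0.66737.
Difference = |0.31569 − 0.66737| = 0.35168, i.e. 0.352 to 3 decimal places.

0.352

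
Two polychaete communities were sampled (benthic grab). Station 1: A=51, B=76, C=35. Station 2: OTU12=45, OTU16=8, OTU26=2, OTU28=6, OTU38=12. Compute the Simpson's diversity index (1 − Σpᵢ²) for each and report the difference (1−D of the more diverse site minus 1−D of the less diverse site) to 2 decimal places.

Station 1: N=162, proportions 0.31481, 0.46914, 0.21605, giving 1−D = 0.63413 (working shown to 5 dp, full precision carried).
Station 2: N=73, proportions 0.61644, 0.10959, 0.0274, 0.08219, 0.16438, giving 1−D = 0.57347.
Difference = |0.63413 − 0.57347| = 0.06066, i.e. 0.06 to 2 decimal places.

0.06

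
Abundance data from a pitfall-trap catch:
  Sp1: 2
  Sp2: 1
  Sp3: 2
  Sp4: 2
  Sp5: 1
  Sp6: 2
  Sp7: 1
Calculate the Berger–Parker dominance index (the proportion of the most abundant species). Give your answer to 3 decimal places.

Total N = 2+1+2+2+1+2+1 = 11, so the proportions are 0.18182, 0.09091, 0.18182, 0.18182, 0.09091, 0.18182, 0.09091 (working shown to 5 dp, full precision carried).
The largest proportion is 0.18182, i.e. d = 0.182 to 3 decimal places.

0.182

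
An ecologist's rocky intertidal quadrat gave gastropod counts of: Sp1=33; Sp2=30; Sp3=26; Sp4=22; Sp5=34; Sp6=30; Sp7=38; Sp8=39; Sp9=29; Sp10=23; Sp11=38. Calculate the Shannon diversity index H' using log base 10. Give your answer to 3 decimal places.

1.034

Total N = 33+30+26+22+34+30+38+39+29+23+38 = 342, so the proportions are 0.09649, 0.08772, 0.07602, 0.06433, 0.09942, 0.08772, 0.11111, 0.11404, 0.0848, 0.06725, 0.11111 (working shown to 5 dp, full precision carried).
Each pᵢ log₁₀ pᵢ term: 0.09649×(-1.01551)=-0.09799, 0.08772×(-1.05690)=-0.09271, 0.07602×(-1.11905)=-0.08507, 0.06433×(-1.19160)=-0.07665, 0.09942×(-1.00255)=-0.09967, 0.08772×(-1.05690)=-0.09271, 0.11111×(-0.95424)=-0.10603, 0.11404×(-0.94296)=-0.10753, 0.0848×(-1.07163)=-0.09087, 0.06725×(-1.17230)=-0.07884, 0.11111×(-0.95424)=-0.10603.
Sum = -1.03410, so H' = 1.034.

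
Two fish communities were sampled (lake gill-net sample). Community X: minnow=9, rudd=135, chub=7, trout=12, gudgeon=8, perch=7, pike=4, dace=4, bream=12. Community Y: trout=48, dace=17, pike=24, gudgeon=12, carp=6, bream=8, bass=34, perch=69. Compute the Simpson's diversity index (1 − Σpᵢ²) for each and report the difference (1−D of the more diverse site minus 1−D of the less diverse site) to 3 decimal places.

Community X: N=198, proportions 0.045455, 0.681818, 0.035354, 0.060606, 0.040404, 0.035354, 0.020202, 0.020202, 0.060606, giving 1−D = 0.520763 (working shown to 6 dp, full precision carried).
Community Y: N=218, proportions 0.220183, 0.077982, 0.110092, 0.055046, 0.027523, 0.036697, 0.155963, 0.316514, giving 1−D = 0.803678.
Difference = |0.520763 − 0.803678| = 0.282915, i.e. 0.283 to 3 decimal places.

0.283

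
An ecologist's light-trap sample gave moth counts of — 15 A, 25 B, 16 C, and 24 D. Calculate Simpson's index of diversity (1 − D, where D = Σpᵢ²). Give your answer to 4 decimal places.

Total N = 15+25+16+24 = 80, so the proportions are 0.1875, 0.3125, 0.2, 0.3 (working shown to 6 dp, full precision carried).
D = 0.1875² + 0.3125² + 0.2² + 0.3² = 0.035156 + 0.097656 + 0.040000 + 0.090000 = 0.262813.
So 1 − D = 0.737187, i.e. 0.7372 to 4 decimal places.

0.7372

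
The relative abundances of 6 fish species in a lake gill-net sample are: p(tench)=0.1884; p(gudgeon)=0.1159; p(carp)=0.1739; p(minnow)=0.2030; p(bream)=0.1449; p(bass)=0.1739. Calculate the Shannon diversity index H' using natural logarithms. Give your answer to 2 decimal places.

Each pᵢ ln pᵢ term (working shown to 4 dp, full precision carried): 0.1884×(-1.6692)=-0.3145, 0.1159×(-2.1550)=-0.2498, 0.1739×(-1.7493)=-0.3042, 0.203×(-1.5945)=-0.3237, 0.1449×(-1.9317)=-0.2799, 0.1739×(-1.7493)=-0.3042.
Sum = -1.7762, so H' = 1.78.

1.78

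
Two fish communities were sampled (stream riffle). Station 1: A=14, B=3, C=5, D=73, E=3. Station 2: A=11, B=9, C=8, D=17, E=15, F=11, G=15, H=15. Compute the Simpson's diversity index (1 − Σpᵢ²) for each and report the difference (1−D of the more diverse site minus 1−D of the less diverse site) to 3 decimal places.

Station 1: N=98, proportions 0.14286, 0.03061, 0.05102, 0.7449, 0.03061, giving 1−D = 0.42024 (working shown to 5 dp, full precision carried).
Station 2: N=101, proportions 0.10891, 0.08911, 0.07921, 0.16832, 0.14851, 0.10891, 0.14851, 0.14851, giving 1−D = 0.86756.
Difference = |0.42024 − 0.86756| = 0.44732, i.e. 0.447 to 3 decimal places.

0.447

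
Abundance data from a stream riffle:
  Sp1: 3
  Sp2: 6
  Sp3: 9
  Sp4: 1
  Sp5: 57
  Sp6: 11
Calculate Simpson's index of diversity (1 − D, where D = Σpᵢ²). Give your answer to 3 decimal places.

Total N = 3+6+9+1+57+11 = 87, so the proportions are 0.03448, 0.06897, 0.10345, 0.01149, 0.65517, 0.12644 (working shown to 5 dp, full precision carried).
D = 0.03448² + 0.06897² + 0.10345² + 0.01149² + 0.65517² + 0.12644² = 0.00119 + 0.00476 + 0.01070 + 0.00013 + 0.42925 + 0.01599 = 0.46202.
So 1 − D = 0.53798, i.e. 0.538 to 3 decimal places.

0.538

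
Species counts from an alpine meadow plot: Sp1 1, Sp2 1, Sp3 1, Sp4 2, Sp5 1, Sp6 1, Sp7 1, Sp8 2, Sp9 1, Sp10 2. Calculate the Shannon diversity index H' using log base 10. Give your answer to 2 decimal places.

Total N = 1+1+1+2+1+1+1+2+1+2 = 13, so the proportions are 0.0769, 0.0769, 0.0769, 0.1538, 0.0769, 0.0769, 0.0769, 0.1538, 0.0769, 0.1538 (working shown to 4 dp, full precision carried).
Each pᵢ log₁₀ pᵢ term: 0.0769×(-1.1139)=-0.0857, 0.0769×(-1.1139)=-0.0857, 0.0769×(-1.1139)=-0.0857, 0.1538×(-0.8129)=-0.1251, 0.0769×(-1.1139)=-0.0857, 0.0769×(-1.1139)=-0.0857, 0.0769×(-1.1139)=-0.0857, 0.1538×(-0.8129)=-0.1251, 0.0769×(-1.1139)=-0.0857, 0.1538×(-0.8129)=-0.1251.
Sum = -0.9750, so H' = 0.98.

0.98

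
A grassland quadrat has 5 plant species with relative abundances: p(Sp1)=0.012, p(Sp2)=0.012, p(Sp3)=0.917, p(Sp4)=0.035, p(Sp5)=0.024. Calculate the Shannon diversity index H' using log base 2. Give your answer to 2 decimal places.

Each pᵢ log₂ pᵢ term (working shown to 4 dp, full precision carried): 0.012×(-6.3808)=-0.0766, 0.012×(-6.3808)=-0.0766, 0.917×(-0.1250)=-0.1146, 0.035×(-4.8365)=-0.1693, 0.024×(-5.3808)=-0.1291.
Sum = -0.5662, so H' = 0.57.

0.57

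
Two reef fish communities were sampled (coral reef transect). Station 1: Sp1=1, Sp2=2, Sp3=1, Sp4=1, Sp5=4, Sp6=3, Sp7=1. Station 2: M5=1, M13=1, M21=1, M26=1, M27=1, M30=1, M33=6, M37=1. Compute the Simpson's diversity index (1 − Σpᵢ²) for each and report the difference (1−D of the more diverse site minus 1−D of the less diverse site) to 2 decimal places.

0.06

Station 1: N=13, proportions 0.07692, 0.15385, 0.07692, 0.07692, 0.30769, 0.23077, 0.07692, giving 1−D = 0.80473 (working shown to 5 dp, full precision carried).
Station 2: N=13, proportions 0.07692, 0.07692, 0.07692, 0.07692, 0.07692, 0.07692, 0.46154, 0.07692, giving 1−D = 0.74556.
Difference = |0.80473 − 0.74556| = 0.05917, i.e. 0.06 to 2 decimal places.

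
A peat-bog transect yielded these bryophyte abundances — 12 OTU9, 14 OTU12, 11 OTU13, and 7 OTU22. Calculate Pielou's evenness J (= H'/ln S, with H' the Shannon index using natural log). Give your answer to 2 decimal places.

0.98

Total N = 12+14+11+7 = 44, so the proportions are 0.2727, 0.3182, 0.25, 0.1591 (working shown to 4 dp, full precision carried).
H' = −Σ pᵢ ln pᵢ = −((-0.3543) + (-0.3644) + (-0.3466) + (-0.2925)) = 1.3577.
With S = 4 species, ln S = 1.3863, so J = 1.3577/1.3863 = 0.9794, i.e. 0.98 to 2 decimal places.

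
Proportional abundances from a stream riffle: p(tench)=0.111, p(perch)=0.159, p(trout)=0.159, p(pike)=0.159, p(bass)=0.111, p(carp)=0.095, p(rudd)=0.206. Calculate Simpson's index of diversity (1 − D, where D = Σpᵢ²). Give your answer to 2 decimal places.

0.85

D = 0.111² + 0.159² + 0.159² + 0.159² + 0.111² + 0.095² + 0.206² = 0.0123 + 0.0253 + 0.0253 + 0.0253 + 0.0123 + 0.0090 + 0.0424 = 0.1519 (working shown to 4 dp, full precision carried).
So 1 − D = 0.8481, i.e. 0.85 to 2 decimal places.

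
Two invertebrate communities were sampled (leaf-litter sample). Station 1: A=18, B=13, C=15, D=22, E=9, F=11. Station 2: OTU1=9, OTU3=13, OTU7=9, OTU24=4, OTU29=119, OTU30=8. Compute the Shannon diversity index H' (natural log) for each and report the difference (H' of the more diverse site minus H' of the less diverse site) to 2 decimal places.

0.76

Station 1: N=88, proportions 0.2045, 0.1477, 0.1705, 0.25, 0.1023, 0.125, giving H' = 1.7484 (working shown to 4 dp, full precision carried).
Station 2: N=162, proportions 0.0556, 0.0802, 0.0556, 0.0247, 0.7346, 0.0494, giving H' = 0.9901.
Difference = |1.7484 − 0.9901| = 0.7583, i.e. 0.76 to 2 decimal places.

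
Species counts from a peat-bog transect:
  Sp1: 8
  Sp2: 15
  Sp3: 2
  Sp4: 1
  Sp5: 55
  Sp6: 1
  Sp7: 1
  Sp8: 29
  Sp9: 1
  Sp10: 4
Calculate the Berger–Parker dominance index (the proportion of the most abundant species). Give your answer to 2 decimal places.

Total N = 8+15+2+1+55+1+1+29+1+4 = 117, so the proportions are 0.0684, 0.1282, 0.0171, 0.0085, 0.4701, 0.0085, 0.0085, 0.2479, 0.0085, 0.0342 (working shown to 4 dp, full precision carried).
The largest proportion is 0.4701, i.e. d = 0.47 to 2 decimal places.

0.47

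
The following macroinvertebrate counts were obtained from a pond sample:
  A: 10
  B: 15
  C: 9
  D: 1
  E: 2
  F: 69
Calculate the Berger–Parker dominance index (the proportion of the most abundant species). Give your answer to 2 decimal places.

Total N = 10+15+9+1+2+69 = 106, so the proportions are 0.0943, 0.1415, 0.0849, 0.0094, 0.0189, 0.6509 (working shown to 4 dp, full precision carried).
The largest proportion is 0.6509, i.e. d = 0.65 to 2 decimal places.

0.65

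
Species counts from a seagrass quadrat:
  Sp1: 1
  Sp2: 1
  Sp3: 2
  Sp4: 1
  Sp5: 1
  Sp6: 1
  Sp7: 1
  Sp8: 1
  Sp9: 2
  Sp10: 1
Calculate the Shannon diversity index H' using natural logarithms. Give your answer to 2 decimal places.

Total N = 1+1+2+1+1+1+1+1+2+1 = 12, so the proportions are 0.0833, 0.0833, 0.1667, 0.0833, 0.0833, 0.0833, 0.0833, 0.0833, 0.1667, 0.0833 (working shown to 4 dp, full precision carried).
Each pᵢ ln pᵢ term: 0.0833×(-2.4849)=-0.2071, 0.0833×(-2.4849)=-0.2071, 0.1667×(-1.7918)=-0.2986, 0.0833×(-2.4849)=-0.2071, 0.0833×(-2.4849)=-0.2071, 0.0833×(-2.4849)=-0.2071, 0.0833×(-2.4849)=-0.2071, 0.0833×(-2.4849)=-0.2071, 0.1667×(-1.7918)=-0.2986, 0.0833×(-2.4849)=-0.2071.
Sum = -2.2539, so H' = 2.25.

2.25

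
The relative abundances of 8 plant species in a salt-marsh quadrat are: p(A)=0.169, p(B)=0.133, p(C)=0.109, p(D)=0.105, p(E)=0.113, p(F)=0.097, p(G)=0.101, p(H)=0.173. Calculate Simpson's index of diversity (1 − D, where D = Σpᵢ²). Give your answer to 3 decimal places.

0.869

D = 0.169² + 0.133² + 0.109² + 0.105² + 0.113² + 0.097² + 0.101² + 0.173² = 0.02856 + 0.01769 + 0.01188 + 0.01102 + 0.01277 + 0.00941 + 0.01020 + 0.02993 = 0.13146 (working shown to 5 dp, full precision carried).
So 1 − D = 0.86854, i.e. 0.869 to 3 decimal places.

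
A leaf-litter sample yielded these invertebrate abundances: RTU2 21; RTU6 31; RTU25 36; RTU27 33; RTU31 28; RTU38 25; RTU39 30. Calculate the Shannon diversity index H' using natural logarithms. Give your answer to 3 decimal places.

1.933

Total N = 21+31+36+33+28+25+30 = 204, so the proportions are 0.10294, 0.15196, 0.17647, 0.16176, 0.13725, 0.12255, 0.14706 (working shown to 5 dp, full precision carried).
Each pᵢ ln pᵢ term: 0.10294×(-2.27360)=-0.23405, 0.15196×(-1.88413)=-0.28631, 0.17647×(-1.73460)=-0.30611, 0.16176×(-1.82161)=-0.29467, 0.13725×(-1.98592)=-0.27258, 0.12255×(-2.09924)=-0.25726, 0.14706×(-1.91692)=-0.28190.
Sum = -1.93288, so H' = 1.933.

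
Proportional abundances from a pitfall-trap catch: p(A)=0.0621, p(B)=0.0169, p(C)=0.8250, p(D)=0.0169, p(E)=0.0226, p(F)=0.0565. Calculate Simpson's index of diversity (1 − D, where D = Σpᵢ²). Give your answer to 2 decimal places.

0.31

D = 0.0621² + 0.0169² + 0.825² + 0.0169² + 0.0226² + 0.0565² = 0.0039 + 0.0003 + 0.6806 + 0.0003 + 0.0005 + 0.0032 = 0.6888 (working shown to 4 dp, full precision carried).
So 1 − D = 0.3112, i.e. 0.31 to 2 decimal places.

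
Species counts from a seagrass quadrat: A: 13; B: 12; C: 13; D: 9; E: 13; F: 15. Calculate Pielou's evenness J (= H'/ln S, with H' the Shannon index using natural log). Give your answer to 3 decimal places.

0.994

Total N = 13+12+13+9+13+15 = 75, so the proportions are 0.17333, 0.16, 0.17333, 0.12, 0.17333, 0.2 (working shown to 5 dp, full precision carried).
H' = −Σ pᵢ ln pᵢ = −((-0.30377) + (-0.29321) + (-0.30377) + (-0.25443) + (-0.30377) + (-0.32189)) = 1.78085.
With S = 6 species, ln S = 1.79176, so J = 1.78085/1.79176 = 0.99391, i.e. 0.994 to 3 decimal places.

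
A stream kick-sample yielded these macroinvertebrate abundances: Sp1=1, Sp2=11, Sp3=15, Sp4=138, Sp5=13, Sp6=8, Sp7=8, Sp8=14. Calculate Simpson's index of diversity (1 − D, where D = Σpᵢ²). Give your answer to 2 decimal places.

Total N = 1+11+15+138+13+8+8+14 = 208, so the proportions are 0.0048, 0.0529, 0.0721, 0.6635, 0.0625, 0.0385, 0.0385, 0.0673 (working shown to 4 dp, full precision carried).
D = 0.0048² + 0.0529² + 0.0721² + 0.6635² + 0.0625² + 0.0385² + 0.0385² + 0.0673² = 0.0000 + 0.0028 + 0.0052 + 0.4402 + 0.0039 + 0.0015 + 0.0015 + 0.0045 = 0.4596.
So 1 − D = 0.5404, i.e. 0.54 to 2 decimal places.

0.54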